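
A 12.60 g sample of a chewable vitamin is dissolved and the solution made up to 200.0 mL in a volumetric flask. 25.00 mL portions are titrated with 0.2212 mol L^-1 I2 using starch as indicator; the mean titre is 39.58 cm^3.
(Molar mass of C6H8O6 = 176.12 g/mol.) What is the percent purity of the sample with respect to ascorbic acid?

C6H8O6 + I2 → C6H6O6 + 2 HI
n(I2) per titration = 0.03958 × 0.2212 = 8.755 × 10^-3 mol
n(C6H8O6) in each aliquot = 8.755 × 10^-3 mol (1:1 ratio)
n(C6H8O6) in the whole flask = 8.755 × 10^-3 × 200.0/25.00 = 0.07004 mol
mass of C6H8O6 = 0.07004 × 176.12 = 12.34 g
% C6H8O6 = 12.34 / 12.60 × 100 = 97.90 %

97.90 %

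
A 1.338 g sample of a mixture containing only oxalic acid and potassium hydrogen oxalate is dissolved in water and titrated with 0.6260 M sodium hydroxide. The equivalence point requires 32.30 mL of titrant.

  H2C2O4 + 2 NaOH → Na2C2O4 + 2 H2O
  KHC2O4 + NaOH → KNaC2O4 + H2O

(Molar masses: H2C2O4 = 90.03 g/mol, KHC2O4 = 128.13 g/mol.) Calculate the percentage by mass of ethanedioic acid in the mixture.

50.71 %

n(NaOH) = 0.03230 × 0.6260 = 0.02022 mol
Let x = n(H2C2O4), y = n(KHC2O4).
Titrant: 2x + 1y = 0.02022;  mass: 90.03x + 128.13y = 1.338
Solving, x = 7.536 × 10^-3 mol, y = 5.147 × 10^-3 mol
mass of H2C2O4 = 7.536 × 10^-3 × 90.03 = 0.6785 g
% H2C2O4 = 0.6785 / 1.338 × 100 = 50.71 %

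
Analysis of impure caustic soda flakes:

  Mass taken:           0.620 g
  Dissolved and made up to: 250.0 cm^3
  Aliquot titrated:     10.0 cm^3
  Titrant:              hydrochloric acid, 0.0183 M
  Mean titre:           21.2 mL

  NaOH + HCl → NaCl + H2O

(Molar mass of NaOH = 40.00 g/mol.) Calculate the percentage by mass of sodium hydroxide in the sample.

n(HCl) per titration = 0.0212 × 0.0183 = 3.88 × 10^-4 mol
n(NaOH) in each aliquot = 3.88 × 10^-4 mol (1:1 ratio)
n(NaOH) in the whole flask = 3.88 × 10^-4 × 250.0/10.0 = 9.70 × 10^-3 mol
mass of NaOH = 9.70 × 10^-3 × 40.00 = 0.388 g
% NaOH = 0.388 / 0.620 × 100 = 62.6 %

62.6 %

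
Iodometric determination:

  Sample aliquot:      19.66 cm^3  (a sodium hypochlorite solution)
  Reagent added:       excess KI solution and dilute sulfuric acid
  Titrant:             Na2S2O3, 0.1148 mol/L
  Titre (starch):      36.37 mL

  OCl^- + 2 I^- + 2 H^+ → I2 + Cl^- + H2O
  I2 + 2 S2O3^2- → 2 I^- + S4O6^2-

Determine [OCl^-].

n(S2O3^2-) = 0.03637 × 0.1148 = 4.175 × 10^-3 mol
n(I2) = n(S2O3^2-)/2 = 2.088 × 10^-3 mol
n(OCl^-) in the aliquot = 2.088 × 10^-3 mol (1:1 ratio)
[OCl^-] = 2.088 × 10^-3 / 0.01966 = 0.1062 mol/L

0.1062 mol/L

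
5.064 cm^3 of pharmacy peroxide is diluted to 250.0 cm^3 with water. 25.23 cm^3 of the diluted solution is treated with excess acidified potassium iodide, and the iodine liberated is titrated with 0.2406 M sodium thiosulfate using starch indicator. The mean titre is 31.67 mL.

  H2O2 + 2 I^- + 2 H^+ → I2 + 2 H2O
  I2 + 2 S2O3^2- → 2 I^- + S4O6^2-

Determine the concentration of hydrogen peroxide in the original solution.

7.455 M

n(S2O3^2-) = 0.03167 × 0.2406 = 7.620 × 10^-3 mol
n(I2) = n(S2O3^2-)/2 = 3.810 × 10^-3 mol
n(H2O2) in the aliquot = 3.810 × 10^-3 mol (1:1 ratio)
[H2O2]_dilute = 3.810 × 10^-3 / 0.02523 = 0.1510 mol/L
[H2O2]_original = 0.1510 × 250.0/5.064 = 7.455 mol/L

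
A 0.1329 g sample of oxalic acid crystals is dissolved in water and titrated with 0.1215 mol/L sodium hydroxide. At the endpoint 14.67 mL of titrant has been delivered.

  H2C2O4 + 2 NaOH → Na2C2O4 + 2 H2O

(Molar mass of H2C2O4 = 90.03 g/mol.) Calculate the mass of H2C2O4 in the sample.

0.08023 g

n(NaOH) = 0.01467 L × 0.1215 mol/L = 1.782 × 10^-3 mol
From the 1:2 ratio, n(H2C2O4) = 1/2 × 1.782 × 10^-3 = 8.912 × 10^-4 mol
mass of H2C2O4 = 8.912 × 10^-4 × 90.03 g/mol = 0.08023 g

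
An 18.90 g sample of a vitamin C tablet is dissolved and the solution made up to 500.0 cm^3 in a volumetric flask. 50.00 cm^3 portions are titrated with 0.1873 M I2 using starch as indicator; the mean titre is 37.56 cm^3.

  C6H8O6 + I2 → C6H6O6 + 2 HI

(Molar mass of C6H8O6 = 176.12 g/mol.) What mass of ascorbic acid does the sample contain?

n(I2) per titration = 0.03756 × 0.1873 = 7.035 × 10^-3 mol
n(C6H8O6) in each aliquot = 7.035 × 10^-3 mol (1:1 ratio)
n(C6H8O6) in the whole flask = 7.035 × 10^-3 × 500.0/50.00 = 0.07035 mol
mass of C6H8O6 = 0.07035 × 176.12 = 12.39 g

12.39 g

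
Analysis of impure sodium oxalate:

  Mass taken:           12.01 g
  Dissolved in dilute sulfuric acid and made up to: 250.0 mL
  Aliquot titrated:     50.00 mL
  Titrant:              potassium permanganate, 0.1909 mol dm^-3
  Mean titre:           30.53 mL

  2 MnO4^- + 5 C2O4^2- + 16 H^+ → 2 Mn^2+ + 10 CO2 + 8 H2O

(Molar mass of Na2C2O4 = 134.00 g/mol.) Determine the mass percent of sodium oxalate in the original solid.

81.28 %

n(KMnO4) per titration = 0.03053 × 0.1909 = 5.828 × 10^-3 mol
From the 5:2 ratio, n(Na2C2O4) in each aliquot = 5/2 × 5.828 × 10^-3 = 0.01457 mol
n(Na2C2O4) in the whole flask = 0.01457 × 250.0/50.00 = 0.07285 mol
mass of Na2C2O4 = 0.07285 × 134.00 = 9.762 g
% Na2C2O4 = 9.762 / 12.01 × 100 = 81.28 %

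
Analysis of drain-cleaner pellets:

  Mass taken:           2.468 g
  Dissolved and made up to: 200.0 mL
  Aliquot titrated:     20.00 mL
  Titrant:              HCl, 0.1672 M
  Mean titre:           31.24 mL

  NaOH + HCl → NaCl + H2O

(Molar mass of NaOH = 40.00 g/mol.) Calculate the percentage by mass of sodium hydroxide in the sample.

84.66 %

n(HCl) per titration = 0.03124 × 0.1672 = 5.223 × 10^-3 mol
n(NaOH) in each aliquot = 5.223 × 10^-3 mol (1:1 ratio)
n(NaOH) in the whole flask = 5.223 × 10^-3 × 200.0/20.00 = 0.05223 mol
mass of NaOH = 0.05223 × 40.00 = 2.089 g
% NaOH = 2.089 / 2.468 × 100 = 84.66 %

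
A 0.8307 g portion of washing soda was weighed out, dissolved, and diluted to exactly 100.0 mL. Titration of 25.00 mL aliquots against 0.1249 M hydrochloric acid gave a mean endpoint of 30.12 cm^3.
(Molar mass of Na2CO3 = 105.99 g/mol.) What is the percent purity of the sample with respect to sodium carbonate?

96.00 %

Na2CO3 + 2 HCl → 2 NaCl + H2O + CO2
n(HCl) per titration = 0.03012 × 0.1249 = 3.762 × 10^-3 mol
From the 1:2 ratio, n(Na2CO3) in each aliquot = 1/2 × 3.762 × 10^-3 = 1.881 × 10^-3 mol
n(Na2CO3) in the whole flask = 1.881 × 10^-3 × 100.0/25.00 = 7.524 × 10^-3 mol
mass of Na2CO3 = 7.524 × 10^-3 × 105.99 = 0.7975 g
% Na2CO3 = 0.7975 / 0.8307 × 100 = 96.00 %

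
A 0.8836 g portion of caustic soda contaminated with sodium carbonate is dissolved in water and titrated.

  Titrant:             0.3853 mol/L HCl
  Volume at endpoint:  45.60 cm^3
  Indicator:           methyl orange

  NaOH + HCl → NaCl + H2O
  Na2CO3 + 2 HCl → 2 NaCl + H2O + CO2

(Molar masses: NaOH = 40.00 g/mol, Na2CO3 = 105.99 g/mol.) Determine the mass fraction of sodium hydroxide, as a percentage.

n(HCl) = 0.04560 × 0.3853 = 0.01757 mol
Let x = n(NaOH), y = n(Na2CO3).
Titrant: 1x + 2y = 0.01757;  mass: 40.00x + 105.99y = 0.8836
Solving, x = 3.656 × 10^-3 mol, y = 6.957 × 10^-3 mol
mass of NaOH = 3.656 × 10^-3 × 40.00 = 0.1462 g
% NaOH = 0.1462 / 0.8836 × 100 = 16.55 %

16.55 %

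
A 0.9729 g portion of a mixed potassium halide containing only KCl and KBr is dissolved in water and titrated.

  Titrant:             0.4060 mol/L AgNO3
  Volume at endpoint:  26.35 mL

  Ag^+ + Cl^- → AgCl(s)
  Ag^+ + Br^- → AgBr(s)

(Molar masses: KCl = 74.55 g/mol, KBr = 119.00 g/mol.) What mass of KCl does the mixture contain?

0.5034 g

n(AgNO3) = 0.02635 × 0.4060 = 0.01070 mol
Let x = n(KCl), y = n(KBr).
Titrant: 1x + 1y = 0.01070;  mass: 74.55x + 119.00y = 0.9729
Solving, x = 6.753 × 10^-3 mol, y = 3.945 × 10^-3 mol
mass of KCl = 6.753 × 10^-3 × 74.55 = 0.5034 g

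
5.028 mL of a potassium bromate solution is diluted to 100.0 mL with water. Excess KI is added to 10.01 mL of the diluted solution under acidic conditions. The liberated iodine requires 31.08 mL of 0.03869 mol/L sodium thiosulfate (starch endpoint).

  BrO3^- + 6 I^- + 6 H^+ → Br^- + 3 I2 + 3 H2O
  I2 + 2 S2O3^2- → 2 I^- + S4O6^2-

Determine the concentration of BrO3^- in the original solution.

0.3982 mol/L

n(S2O3^2-) = 0.03108 × 0.03869 = 1.202 × 10^-3 mol
n(I2) = n(S2O3^2-)/2 = 6.012 × 10^-4 mol
From the 1:3 ratio, n(BrO3^-) in the aliquot = 1/3 × 6.012 × 10^-4 = 2.004 × 10^-4 mol
[BrO3^-]_dilute = 2.004 × 10^-4 / 0.01001 = 0.02002 mol/L
[BrO3^-]_original = 0.02002 × 100.0/5.028 = 0.3982 mol/L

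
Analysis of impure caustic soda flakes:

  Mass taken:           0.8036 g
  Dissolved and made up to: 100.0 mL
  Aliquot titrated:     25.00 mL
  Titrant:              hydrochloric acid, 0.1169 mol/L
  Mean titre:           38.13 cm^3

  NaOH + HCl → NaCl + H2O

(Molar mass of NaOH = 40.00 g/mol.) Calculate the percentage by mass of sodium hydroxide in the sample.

n(HCl) per titration = 0.03813 × 0.1169 = 4.457 × 10^-3 mol
n(NaOH) in each aliquot = 4.457 × 10^-3 mol (1:1 ratio)
n(NaOH) in the whole flask = 4.457 × 10^-3 × 100.0/25.00 = 0.01783 mol
mass of NaOH = 0.01783 × 40.00 = 0.7132 g
% NaOH = 0.7132 / 0.8036 × 100 = 88.75 %

88.75 %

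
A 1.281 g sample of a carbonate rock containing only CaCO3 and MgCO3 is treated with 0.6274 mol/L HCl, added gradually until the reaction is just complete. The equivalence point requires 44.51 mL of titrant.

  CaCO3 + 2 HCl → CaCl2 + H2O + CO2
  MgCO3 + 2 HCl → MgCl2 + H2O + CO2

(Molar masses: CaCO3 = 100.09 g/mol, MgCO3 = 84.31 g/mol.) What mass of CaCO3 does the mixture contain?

n(HCl) = 0.04451 × 0.6274 = 0.02793 mol
Let x = n(CaCO3), y = n(MgCO3).
Titrant: 2x + 2y = 0.02793;  mass: 100.09x + 84.31y = 1.281
Solving, x = 6.578 × 10^-3 mol, y = 7.385 × 10^-3 mol
mass of CaCO3 = 6.578 × 10^-3 × 100.09 = 0.6584 g

0.6584 g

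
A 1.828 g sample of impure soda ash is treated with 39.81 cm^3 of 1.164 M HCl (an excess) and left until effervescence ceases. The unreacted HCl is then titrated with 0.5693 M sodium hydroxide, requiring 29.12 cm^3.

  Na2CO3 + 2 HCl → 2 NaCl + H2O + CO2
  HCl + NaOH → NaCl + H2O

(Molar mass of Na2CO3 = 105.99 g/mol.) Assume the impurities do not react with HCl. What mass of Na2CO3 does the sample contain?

n(HCl) added = 0.03981 × 1.164 = 0.04634 mol
n(NaOH) used in back-titration = 0.02912 × 0.5693 = 0.01658 mol
n(HCl) left over = 0.01658 mol (1:1 ratio)
n(HCl) consumed by analyte = 0.04634 − 0.01658 = 0.02976 mol
From the 1:2 ratio, n(Na2CO3) = 1/2 × 0.02976 = 0.01488 mol
mass of Na2CO3 = 0.01488 × 105.99 = 1.577 g

1.577 g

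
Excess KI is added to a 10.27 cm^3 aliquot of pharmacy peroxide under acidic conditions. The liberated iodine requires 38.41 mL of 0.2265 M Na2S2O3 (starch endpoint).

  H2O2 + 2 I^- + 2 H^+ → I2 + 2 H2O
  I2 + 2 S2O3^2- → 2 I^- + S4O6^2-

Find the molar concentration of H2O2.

0.4236 M

n(S2O3^2-) = 0.03841 × 0.2265 = 8.700 × 10^-3 mol
n(I2) = n(S2O3^2-)/2 = 4.350 × 10^-3 mol
n(H2O2) in the aliquot = 4.350 × 10^-3 mol (1:1 ratio)
[H2O2] = 4.350 × 10^-3 / 0.01027 = 0.4236 mol/L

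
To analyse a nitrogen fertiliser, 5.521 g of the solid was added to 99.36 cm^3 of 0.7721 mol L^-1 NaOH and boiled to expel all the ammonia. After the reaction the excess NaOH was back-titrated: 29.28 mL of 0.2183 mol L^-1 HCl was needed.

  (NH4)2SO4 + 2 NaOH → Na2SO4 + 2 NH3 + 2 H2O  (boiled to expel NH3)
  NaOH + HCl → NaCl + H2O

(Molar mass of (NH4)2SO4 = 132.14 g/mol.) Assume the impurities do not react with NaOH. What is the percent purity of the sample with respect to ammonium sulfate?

84.16 %

n(NaOH) added = 0.09936 × 0.7721 = 0.07672 mol
n(HCl) used in back-titration = 0.02928 × 0.2183 = 6.392 × 10^-3 mol
n(NaOH) left over = 6.392 × 10^-3 mol (1:1 ratio)
n(NaOH) consumed by analyte = 0.07672 − 6.392 × 10^-3 = 0.07032 mol
From the 1:2 ratio, n((NH4)2SO4) = 1/2 × 0.07032 = 0.03516 mol
mass of (NH4)2SO4 = 0.03516 × 132.14 = 4.646 g
% (NH4)2SO4 = 4.646 / 5.521 × 100 = 84.16 %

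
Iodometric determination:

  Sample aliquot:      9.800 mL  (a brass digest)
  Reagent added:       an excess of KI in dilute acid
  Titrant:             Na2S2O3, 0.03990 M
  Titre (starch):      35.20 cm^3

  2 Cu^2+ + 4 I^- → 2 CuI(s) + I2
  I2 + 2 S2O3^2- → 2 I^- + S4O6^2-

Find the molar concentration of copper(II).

n(S2O3^2-) = 0.03520 × 0.03990 = 1.404 × 10^-3 mol
n(I2) = n(S2O3^2-)/2 = 7.022 × 10^-4 mol
From the 2:1 ratio, n(Cu2+) in the aliquot = 2/1 × 7.022 × 10^-4 = 1.404 × 10^-3 mol
[Cu2+] = 1.404 × 10^-3 / 0.009800 = 0.1433 mol/L

0.1433 M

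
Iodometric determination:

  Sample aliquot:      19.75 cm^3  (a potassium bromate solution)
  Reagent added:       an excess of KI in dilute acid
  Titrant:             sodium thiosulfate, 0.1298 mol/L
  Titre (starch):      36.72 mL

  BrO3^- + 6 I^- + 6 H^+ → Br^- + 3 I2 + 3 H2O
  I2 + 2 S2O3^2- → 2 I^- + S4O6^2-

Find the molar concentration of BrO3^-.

0.04022 mol/L

n(S2O3^2-) = 0.03672 × 0.1298 = 4.766 × 10^-3 mol
n(I2) = n(S2O3^2-)/2 = 2.383 × 10^-3 mol
From the 1:3 ratio, n(BrO3^-) in the aliquot = 1/3 × 2.383 × 10^-3 = 7.944 × 10^-4 mol
[BrO3^-] = 7.944 × 10^-4 / 0.01975 = 0.04022 mol/L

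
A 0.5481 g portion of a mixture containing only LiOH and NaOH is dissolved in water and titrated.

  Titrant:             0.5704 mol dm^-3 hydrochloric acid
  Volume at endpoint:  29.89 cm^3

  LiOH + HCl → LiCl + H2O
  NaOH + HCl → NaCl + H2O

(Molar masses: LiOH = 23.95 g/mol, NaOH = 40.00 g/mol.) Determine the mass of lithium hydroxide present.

0.1998 g

n(HCl) = 0.02989 × 0.5704 = 0.01705 mol
Let x = n(LiOH), y = n(NaOH).
Titrant: 1x + 1y = 0.01705;  mass: 23.95x + 40.00y = 0.5481
Solving, x = 8.341 × 10^-3 mol, y = 8.708 × 10^-3 mol
mass of LiOH = 8.341 × 10^-3 × 23.95 = 0.1998 g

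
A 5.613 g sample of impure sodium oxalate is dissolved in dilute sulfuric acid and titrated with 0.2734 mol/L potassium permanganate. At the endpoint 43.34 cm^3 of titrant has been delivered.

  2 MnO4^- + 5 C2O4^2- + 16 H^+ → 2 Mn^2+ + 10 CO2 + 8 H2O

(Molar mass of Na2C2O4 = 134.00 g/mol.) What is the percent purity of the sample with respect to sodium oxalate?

70.72 %

n(KMnO4) = 0.04334 L × 0.2734 mol/L = 0.01185 mol
From the 5:2 ratio, n(Na2C2O4) = 5/2 × 0.01185 = 0.02962 mol
mass of Na2C2O4 = 0.02962 × 134.00 g/mol = 3.969 g
% Na2C2O4 = 3.969 / 5.613 × 100 = 70.72 %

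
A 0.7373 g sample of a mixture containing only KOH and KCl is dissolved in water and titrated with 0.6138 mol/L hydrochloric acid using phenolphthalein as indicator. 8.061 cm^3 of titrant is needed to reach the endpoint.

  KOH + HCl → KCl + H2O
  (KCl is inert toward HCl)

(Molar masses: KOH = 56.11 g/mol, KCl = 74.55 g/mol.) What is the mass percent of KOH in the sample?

37.65 %

n(HCl) = 0.008061 × 0.6138 = 4.948 × 10^-3 mol
Let x = n(KOH), y = n(KCl).
Titrant: 1x = 4.948 × 10^-3;  mass: 56.11x + 74.55y = 0.7373
Solving, x = 4.948 × 10^-3 mol, y = 6.166 × 10^-3 mol
mass of KOH = 4.948 × 10^-3 × 56.11 = 0.2776 g
% KOH = 0.2776 / 0.7373 × 100 = 37.65 %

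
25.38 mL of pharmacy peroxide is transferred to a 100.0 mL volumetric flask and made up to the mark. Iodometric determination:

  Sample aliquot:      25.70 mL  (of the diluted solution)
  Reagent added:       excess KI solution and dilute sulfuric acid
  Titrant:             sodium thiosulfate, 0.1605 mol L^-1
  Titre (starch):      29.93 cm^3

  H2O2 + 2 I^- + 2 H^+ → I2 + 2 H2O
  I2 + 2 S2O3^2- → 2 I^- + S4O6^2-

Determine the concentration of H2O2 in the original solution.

n(S2O3^2-) = 0.02993 × 0.1605 = 4.804 × 10^-3 mol
n(I2) = n(S2O3^2-)/2 = 2.402 × 10^-3 mol
n(H2O2) in the aliquot = 2.402 × 10^-3 mol (1:1 ratio)
[H2O2]_dilute = 2.402 × 10^-3 / 0.02570 = 0.09346 mol/L
[H2O2]_original = 0.09346 × 100.0/25.38 = 0.3682 mol/L

0.3682 mol/L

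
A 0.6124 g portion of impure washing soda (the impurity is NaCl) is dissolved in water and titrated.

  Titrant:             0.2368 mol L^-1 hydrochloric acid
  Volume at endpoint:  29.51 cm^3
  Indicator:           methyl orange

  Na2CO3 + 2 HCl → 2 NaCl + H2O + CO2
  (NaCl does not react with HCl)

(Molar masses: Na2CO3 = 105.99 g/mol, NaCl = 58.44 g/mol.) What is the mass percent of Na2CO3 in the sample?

60.47 %

n(HCl) = 0.02951 × 0.2368 = 6.988 × 10^-3 mol
Let x = n(Na2CO3), y = n(NaCl).
Titrant: 2x = 6.988 × 10^-3;  mass: 105.99x + 58.44y = 0.6124
Solving, x = 3.494 × 10^-3 mol, y = 4.142 × 10^-3 mol
mass of Na2CO3 = 3.494 × 10^-3 × 105.99 = 0.3703 g
% Na2CO3 = 0.3703 / 0.6124 × 100 = 60.47 %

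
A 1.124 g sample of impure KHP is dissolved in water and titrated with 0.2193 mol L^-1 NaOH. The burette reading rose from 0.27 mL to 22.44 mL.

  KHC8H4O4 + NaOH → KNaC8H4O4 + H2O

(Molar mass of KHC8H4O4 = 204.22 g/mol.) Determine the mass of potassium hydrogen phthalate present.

n(NaOH) = 0.02217 L × 0.2193 mol/L = 4.862 × 10^-3 mol
n(KHC8H4O4) = 4.862 × 10^-3 mol (1:1 ratio)
mass of KHC8H4O4 = 4.862 × 10^-3 × 204.22 g/mol = 0.9929 g

0.9929 g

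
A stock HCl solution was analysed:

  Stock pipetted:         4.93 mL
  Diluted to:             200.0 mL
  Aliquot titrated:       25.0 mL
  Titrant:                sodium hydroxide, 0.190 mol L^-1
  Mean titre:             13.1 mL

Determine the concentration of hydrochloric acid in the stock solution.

4.04 mol/L

HCl + NaOH → NaCl + H2O
n(NaOH) = 0.0131 × 0.190 = 2.49 × 10^-3 mol
n(HCl) in the aliquot = 2.49 × 10^-3 mol (1:1 ratio)
[HCl]_dilute = 2.49 × 10^-3 / 0.0250 = 0.0996 mol/L
Dilution factor = 200.0 / 4.93 = 40.57
[HCl]_stock = 0.0996 × 40.57 = 4.04 mol/L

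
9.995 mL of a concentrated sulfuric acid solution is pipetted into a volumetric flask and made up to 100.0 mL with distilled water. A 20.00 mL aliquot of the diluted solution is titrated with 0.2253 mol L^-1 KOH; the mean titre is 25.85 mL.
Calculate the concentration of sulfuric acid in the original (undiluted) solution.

1.457 mol/L

H2SO4 + 2 KOH → K2SO4 + 2 H2O
n(KOH) = 0.02585 × 0.2253 = 5.824 × 10^-3 mol
From the 1:2 ratio, n(H2SO4) in the aliquot = 1/2 × 5.824 × 10^-3 = 2.912 × 10^-3 mol
[H2SO4]_dilute = 2.912 × 10^-3 / 0.02000 = 0.1456 mol/L
Dilution factor = 100.0 / 9.995 = 10.01
[H2SO4]_stock = 0.1456 × 10.01 = 1.457 mol/L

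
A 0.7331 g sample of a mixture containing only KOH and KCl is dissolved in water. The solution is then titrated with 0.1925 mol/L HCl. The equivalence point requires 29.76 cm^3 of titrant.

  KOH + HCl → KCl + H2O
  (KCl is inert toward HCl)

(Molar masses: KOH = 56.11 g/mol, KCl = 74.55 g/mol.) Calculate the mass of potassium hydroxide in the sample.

0.3214 g

n(HCl) = 0.02976 × 0.1925 = 5.729 × 10^-3 mol
Let x = n(KOH), y = n(KCl).
Titrant: 1x = 5.729 × 10^-3;  mass: 56.11x + 74.55y = 0.7331
Solving, x = 5.729 × 10^-3 mol, y = 5.522 × 10^-3 mol
mass of KOH = 5.729 × 10^-3 × 56.11 = 0.3214 g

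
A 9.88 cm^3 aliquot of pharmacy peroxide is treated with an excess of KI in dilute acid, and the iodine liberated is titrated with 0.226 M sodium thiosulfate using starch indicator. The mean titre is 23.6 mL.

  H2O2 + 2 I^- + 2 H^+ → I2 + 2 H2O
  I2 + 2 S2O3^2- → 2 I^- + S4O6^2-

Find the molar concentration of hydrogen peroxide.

n(S2O3^2-) = 0.0236 × 0.226 = 5.33 × 10^-3 mol
n(I2) = n(S2O3^2-)/2 = 2.67 × 10^-3 mol
n(H2O2) in the aliquot = 2.67 × 10^-3 mol (1:1 ratio)
[H2O2] = 2.67 × 10^-3 / 0.00988 = 0.270 mol/L

0.270 M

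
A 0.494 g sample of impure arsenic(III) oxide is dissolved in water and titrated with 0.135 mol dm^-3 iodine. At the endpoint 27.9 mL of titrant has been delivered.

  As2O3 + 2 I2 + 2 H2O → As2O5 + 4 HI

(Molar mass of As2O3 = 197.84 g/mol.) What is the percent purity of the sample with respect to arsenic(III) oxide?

n(I2) = 0.0279 L × 0.135 mol/L = 3.77 × 10^-3 mol
From the 1:2 ratio, n(As2O3) = 1/2 × 3.77 × 10^-3 = 1.88 × 10^-3 mol
mass of As2O3 = 1.88 × 10^-3 × 197.84 g/mol = 0.373 g
% As2O3 = 0.373 / 0.494 × 100 = 75.4 %

75.4 %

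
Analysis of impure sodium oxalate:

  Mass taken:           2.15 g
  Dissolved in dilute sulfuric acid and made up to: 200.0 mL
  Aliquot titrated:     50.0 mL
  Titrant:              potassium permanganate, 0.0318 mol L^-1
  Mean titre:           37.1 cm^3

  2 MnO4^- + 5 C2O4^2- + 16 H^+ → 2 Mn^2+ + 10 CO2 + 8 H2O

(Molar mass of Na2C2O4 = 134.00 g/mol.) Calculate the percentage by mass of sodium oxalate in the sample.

73.5 %

n(KMnO4) per titration = 0.0371 × 0.0318 = 1.18 × 10^-3 mol
From the 5:2 ratio, n(Na2C2O4) in each aliquot = 5/2 × 1.18 × 10^-3 = 2.95 × 10^-3 mol
n(Na2C2O4) in the whole flask = 2.95 × 10^-3 × 200.0/50.0 = 0.0118 mol
mass of Na2C2O4 = 0.0118 × 134.00 = 1.58 g
% Na2C2O4 = 1.58 / 2.15 × 100 = 73.5 %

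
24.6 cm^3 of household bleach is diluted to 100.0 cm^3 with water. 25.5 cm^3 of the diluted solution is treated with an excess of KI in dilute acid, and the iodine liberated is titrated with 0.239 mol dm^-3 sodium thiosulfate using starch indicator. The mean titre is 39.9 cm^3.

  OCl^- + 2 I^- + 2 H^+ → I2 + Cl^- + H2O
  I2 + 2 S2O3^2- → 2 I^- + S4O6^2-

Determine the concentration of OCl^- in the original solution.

n(S2O3^2-) = 0.0399 × 0.239 = 9.54 × 10^-3 mol
n(I2) = n(S2O3^2-)/2 = 4.77 × 10^-3 mol
n(OCl^-) in the aliquot = 4.77 × 10^-3 mol (1:1 ratio)
[OCl^-]_dilute = 4.77 × 10^-3 / 0.0255 = 0.187 mol/L
[OCl^-]_original = 0.187 × 100.0/24.6 = 0.760 mol/L

0.760 mol/L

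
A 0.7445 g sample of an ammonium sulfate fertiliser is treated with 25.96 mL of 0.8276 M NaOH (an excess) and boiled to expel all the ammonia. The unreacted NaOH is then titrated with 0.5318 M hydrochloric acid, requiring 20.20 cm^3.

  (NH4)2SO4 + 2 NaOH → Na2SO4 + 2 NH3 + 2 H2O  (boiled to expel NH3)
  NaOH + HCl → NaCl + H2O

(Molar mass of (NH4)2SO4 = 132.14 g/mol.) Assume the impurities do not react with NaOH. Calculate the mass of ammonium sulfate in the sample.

n(NaOH) added = 0.02596 × 0.8276 = 0.02148 mol
n(HCl) used in back-titration = 0.02020 × 0.5318 = 0.01074 mol
n(NaOH) left over = 0.01074 mol (1:1 ratio)
n(NaOH) consumed by analyte = 0.02148 − 0.01074 = 0.01074 mol
From the 1:2 ratio, n((NH4)2SO4) = 1/2 × 0.01074 = 5.371 × 10^-3 mol
mass of (NH4)2SO4 = 5.371 × 10^-3 × 132.14 = 0.7097 g

0.7097 g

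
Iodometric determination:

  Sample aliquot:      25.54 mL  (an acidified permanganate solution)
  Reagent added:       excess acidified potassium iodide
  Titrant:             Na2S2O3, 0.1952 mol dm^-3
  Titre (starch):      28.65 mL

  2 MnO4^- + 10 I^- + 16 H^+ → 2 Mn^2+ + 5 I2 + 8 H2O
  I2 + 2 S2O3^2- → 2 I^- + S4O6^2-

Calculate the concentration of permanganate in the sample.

0.04379 mol/L

n(S2O3^2-) = 0.02865 × 0.1952 = 5.592 × 10^-3 mol
n(I2) = n(S2O3^2-)/2 = 2.796 × 10^-3 mol
From the 2:5 ratio, n(MnO4^-) in the aliquot = 2/5 × 2.796 × 10^-3 = 1.118 × 10^-3 mol
[MnO4^-] = 1.118 × 10^-3 / 0.02554 = 0.04379 mol/L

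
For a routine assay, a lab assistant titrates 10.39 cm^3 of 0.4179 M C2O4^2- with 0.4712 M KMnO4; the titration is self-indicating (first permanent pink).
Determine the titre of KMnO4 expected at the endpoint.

3.686 mL

2 MnO4^- + 5 C2O4^2- + 16 H^+ → 2 Mn^2+ + 10 CO2 + 8 H2O
n(C2O4^2-) = 0.01039 L × 0.4179 mol/L = 4.342 × 10^-3 mol
From the 2:5 stoichiometry, n(KMnO4) = 2/5 × 4.342 × 10^-3 = 1.737 × 10^-3 mol
V(KMnO4) = 1.737 × 10^-3 mol / 0.4712 mol/L = 0.003686 L = 3.686 mL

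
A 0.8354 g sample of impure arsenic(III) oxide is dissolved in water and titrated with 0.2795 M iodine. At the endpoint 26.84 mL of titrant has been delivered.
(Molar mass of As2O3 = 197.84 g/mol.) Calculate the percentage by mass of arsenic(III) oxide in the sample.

As2O3 + 2 I2 + 2 H2O → As2O5 + 4 HI
n(I2) = 0.02684 L × 0.2795 mol/L = 7.502 × 10^-3 mol
From the 1:2 ratio, n(As2O3) = 1/2 × 7.502 × 10^-3 = 3.751 × 10^-3 mol
mass of As2O3 = 3.751 × 10^-3 × 197.84 g/mol = 0.7421 g
% As2O3 = 0.7421 / 0.8354 × 100 = 88.83 %

88.83 %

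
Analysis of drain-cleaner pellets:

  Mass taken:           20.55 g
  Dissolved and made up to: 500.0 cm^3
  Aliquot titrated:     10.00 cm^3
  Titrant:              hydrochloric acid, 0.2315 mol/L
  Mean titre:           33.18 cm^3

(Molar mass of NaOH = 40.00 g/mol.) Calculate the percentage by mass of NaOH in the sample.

NaOH + HCl → NaCl + H2O
n(HCl) per titration = 0.03318 × 0.2315 = 7.681 × 10^-3 mol
n(NaOH) in each aliquot = 7.681 × 10^-3 mol (1:1 ratio)
n(NaOH) in the whole flask = 7.681 × 10^-3 × 500.0/10.00 = 0.3841 mol
mass of NaOH = 0.3841 × 40.00 = 15.36 g
% NaOH = 15.36 / 20.55 × 100 = 74.76 %

74.76 %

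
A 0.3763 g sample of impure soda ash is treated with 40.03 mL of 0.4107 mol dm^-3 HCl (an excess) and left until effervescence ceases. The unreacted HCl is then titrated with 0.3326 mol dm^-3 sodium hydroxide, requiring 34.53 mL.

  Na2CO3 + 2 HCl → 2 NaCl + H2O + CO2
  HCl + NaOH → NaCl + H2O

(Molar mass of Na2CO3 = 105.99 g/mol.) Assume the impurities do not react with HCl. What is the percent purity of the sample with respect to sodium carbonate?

n(HCl) added = 0.04003 × 0.4107 = 0.01644 mol
n(NaOH) used in back-titration = 0.03453 × 0.3326 = 0.01148 mol
n(HCl) left over = 0.01148 mol (1:1 ratio)
n(HCl) consumed by analyte = 0.01644 − 0.01148 = 4.956 × 10^-3 mol
From the 1:2 ratio, n(Na2CO3) = 1/2 × 4.956 × 10^-3 = 2.478 × 10^-3 mol
mass of Na2CO3 = 2.478 × 10^-3 × 105.99 = 0.2626 g
% Na2CO3 = 0.2626 / 0.3763 × 100 = 69.79 %

69.79 %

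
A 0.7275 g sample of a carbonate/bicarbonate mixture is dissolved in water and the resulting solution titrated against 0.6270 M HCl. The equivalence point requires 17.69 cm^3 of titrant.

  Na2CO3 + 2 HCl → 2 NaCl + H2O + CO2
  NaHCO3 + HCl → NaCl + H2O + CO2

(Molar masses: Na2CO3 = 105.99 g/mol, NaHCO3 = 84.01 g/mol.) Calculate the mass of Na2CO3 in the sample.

0.3491 g

n(HCl) = 0.01769 × 0.6270 = 0.01109 mol
Let x = n(Na2CO3), y = n(NaHCO3).
Titrant: 2x + 1y = 0.01109;  mass: 105.99x + 84.01y = 0.7275
Solving, x = 3.294 × 10^-3 mol, y = 4.504 × 10^-3 mol
mass of Na2CO3 = 3.294 × 10^-3 × 105.99 = 0.3491 g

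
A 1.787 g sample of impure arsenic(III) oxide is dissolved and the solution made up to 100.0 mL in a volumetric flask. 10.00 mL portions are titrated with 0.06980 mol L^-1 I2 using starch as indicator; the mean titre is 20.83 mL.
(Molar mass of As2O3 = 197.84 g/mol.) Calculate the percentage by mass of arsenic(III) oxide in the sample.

As2O3 + 2 I2 + 2 H2O → As2O5 + 4 HI
n(I2) per titration = 0.02083 × 0.06980 = 1.454 × 10^-3 mol
From the 1:2 ratio, n(As2O3) in each aliquot = 1/2 × 1.454 × 10^-3 = 7.270 × 10^-4 mol
n(As2O3) in the whole flask = 7.270 × 10^-4 × 100.0/10.00 = 7.270 × 10^-3 mol
mass of As2O3 = 7.270 × 10^-3 × 197.84 = 1.438 g
% As2O3 = 1.438 / 1.787 × 100 = 80.48 %

80.48 %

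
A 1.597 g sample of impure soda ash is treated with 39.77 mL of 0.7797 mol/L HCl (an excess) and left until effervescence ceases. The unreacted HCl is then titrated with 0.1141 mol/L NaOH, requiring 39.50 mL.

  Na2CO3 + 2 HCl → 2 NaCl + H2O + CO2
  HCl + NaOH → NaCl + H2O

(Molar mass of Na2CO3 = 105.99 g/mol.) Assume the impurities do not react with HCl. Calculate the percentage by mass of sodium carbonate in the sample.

87.94 %

n(HCl) added = 0.03977 × 0.7797 = 0.03101 mol
n(NaOH) used in back-titration = 0.03950 × 0.1141 = 4.507 × 10^-3 mol
n(HCl) left over = 4.507 × 10^-3 mol (1:1 ratio)
n(HCl) consumed by analyte = 0.03101 − 4.507 × 10^-3 = 0.02650 mol
From the 1:2 ratio, n(Na2CO3) = 1/2 × 0.02650 = 0.01325 mol
mass of Na2CO3 = 0.01325 × 105.99 = 1.404 g
% Na2CO3 = 1.404 / 1.597 × 100 = 87.94 %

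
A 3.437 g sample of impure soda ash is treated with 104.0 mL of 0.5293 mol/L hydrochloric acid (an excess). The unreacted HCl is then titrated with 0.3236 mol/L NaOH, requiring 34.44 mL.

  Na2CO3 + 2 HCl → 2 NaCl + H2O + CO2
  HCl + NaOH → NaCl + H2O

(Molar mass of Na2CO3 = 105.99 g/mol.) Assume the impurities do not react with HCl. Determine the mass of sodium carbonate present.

2.327 g

n(HCl) added = 0.1040 × 0.5293 = 0.05505 mol
n(NaOH) used in back-titration = 0.03444 × 0.3236 = 0.01114 mol
n(HCl) left over = 0.01114 mol (1:1 ratio)
n(HCl) consumed by analyte = 0.05505 − 0.01114 = 0.04390 mol
From the 1:2 ratio, n(Na2CO3) = 1/2 × 0.04390 = 0.02195 mol
mass of Na2CO3 = 0.02195 × 105.99 = 2.327 g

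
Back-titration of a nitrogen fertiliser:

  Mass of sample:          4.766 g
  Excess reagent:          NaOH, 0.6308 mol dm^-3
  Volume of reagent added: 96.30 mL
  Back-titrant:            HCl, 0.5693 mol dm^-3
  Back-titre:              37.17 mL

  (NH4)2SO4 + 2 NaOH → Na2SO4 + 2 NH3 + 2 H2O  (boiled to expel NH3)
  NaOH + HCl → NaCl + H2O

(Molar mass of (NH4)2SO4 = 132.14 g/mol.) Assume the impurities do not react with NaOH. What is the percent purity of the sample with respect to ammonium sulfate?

54.88 %

n(NaOH) added = 0.09630 × 0.6308 = 0.06075 mol
n(HCl) used in back-titration = 0.03717 × 0.5693 = 0.02116 mol
n(NaOH) left over = 0.02116 mol (1:1 ratio)
n(NaOH) consumed by analyte = 0.06075 − 0.02116 = 0.03959 mol
From the 1:2 ratio, n((NH4)2SO4) = 1/2 × 0.03959 = 0.01979 mol
mass of (NH4)2SO4 = 0.01979 × 132.14 = 2.615 g
% (NH4)2SO4 = 2.615 / 4.766 × 100 = 54.88 %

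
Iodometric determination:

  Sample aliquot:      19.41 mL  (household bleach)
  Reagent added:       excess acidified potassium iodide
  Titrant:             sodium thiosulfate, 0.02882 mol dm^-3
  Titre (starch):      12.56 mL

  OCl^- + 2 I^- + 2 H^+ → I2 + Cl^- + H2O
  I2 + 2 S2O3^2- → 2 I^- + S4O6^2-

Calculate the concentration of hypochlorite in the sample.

n(S2O3^2-) = 0.01256 × 0.02882 = 3.620 × 10^-4 mol
n(I2) = n(S2O3^2-)/2 = 1.810 × 10^-4 mol
n(OCl^-) in the aliquot = 1.810 × 10^-4 mol (1:1 ratio)
[OCl^-] = 1.810 × 10^-4 / 0.01941 = 0.009325 mol/L

0.009325 mol/L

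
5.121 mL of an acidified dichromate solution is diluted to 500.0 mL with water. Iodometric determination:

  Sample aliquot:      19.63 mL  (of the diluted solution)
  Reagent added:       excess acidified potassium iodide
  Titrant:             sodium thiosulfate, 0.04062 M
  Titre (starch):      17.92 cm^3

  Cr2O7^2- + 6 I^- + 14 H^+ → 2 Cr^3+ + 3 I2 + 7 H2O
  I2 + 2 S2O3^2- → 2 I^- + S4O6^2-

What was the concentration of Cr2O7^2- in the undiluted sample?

n(S2O3^2-) = 0.01792 × 0.04062 = 7.279 × 10^-4 mol
n(I2) = n(S2O3^2-)/2 = 3.640 × 10^-4 mol
From the 1:3 ratio, n(Cr2O7^2-) in the aliquot = 1/3 × 3.640 × 10^-4 = 1.213 × 10^-4 mol
[Cr2O7^2-]_dilute = 1.213 × 10^-4 / 0.01963 = 0.006180 mol/L
[Cr2O7^2-]_original = 0.006180 × 500.0/5.121 = 0.6034 mol/L

0.6034 M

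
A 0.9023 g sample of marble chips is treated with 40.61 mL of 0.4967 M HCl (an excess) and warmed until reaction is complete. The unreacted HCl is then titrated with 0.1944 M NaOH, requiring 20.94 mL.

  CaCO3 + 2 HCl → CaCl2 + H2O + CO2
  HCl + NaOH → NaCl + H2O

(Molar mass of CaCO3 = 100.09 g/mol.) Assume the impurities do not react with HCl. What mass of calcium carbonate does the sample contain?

0.8057 g

n(HCl) added = 0.04061 × 0.4967 = 0.02017 mol
n(NaOH) used in back-titration = 0.02094 × 0.1944 = 4.071 × 10^-3 mol
n(HCl) left over = 4.071 × 10^-3 mol (1:1 ratio)
n(HCl) consumed by analyte = 0.02017 − 4.071 × 10^-3 = 0.01610 mol
From the 1:2 ratio, n(CaCO3) = 1/2 × 0.01610 = 8.050 × 10^-3 mol
mass of CaCO3 = 8.050 × 10^-3 × 100.09 = 0.8057 g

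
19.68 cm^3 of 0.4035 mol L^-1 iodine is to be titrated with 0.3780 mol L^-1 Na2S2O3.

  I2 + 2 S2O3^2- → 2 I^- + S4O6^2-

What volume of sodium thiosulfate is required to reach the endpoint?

42.02 mL

n(I2) = 0.01968 L × 0.4035 mol/L = 7.941 × 10^-3 mol
From the 2:1 stoichiometry, n(Na2S2O3) = 2/1 × 7.941 × 10^-3 = 0.01588 mol
V(Na2S2O3) = 0.01588 mol / 0.3780 mol/L = 0.04202 L = 42.02 mL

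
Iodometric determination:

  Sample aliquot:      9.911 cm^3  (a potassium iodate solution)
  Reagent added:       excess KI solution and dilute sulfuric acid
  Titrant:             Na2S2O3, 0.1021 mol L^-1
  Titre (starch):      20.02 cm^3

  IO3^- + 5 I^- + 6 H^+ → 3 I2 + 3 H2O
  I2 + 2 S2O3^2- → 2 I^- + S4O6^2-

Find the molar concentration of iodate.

n(S2O3^2-) = 0.02002 × 0.1021 = 2.044 × 10^-3 mol
n(I2) = n(S2O3^2-)/2 = 1.022 × 10^-3 mol
From the 1:3 ratio, n(IO3^-) in the aliquot = 1/3 × 1.022 × 10^-3 = 3.407 × 10^-4 mol
[IO3^-] = 3.407 × 10^-4 / 0.009911 = 0.03437 mol/L

0.03437 mol/L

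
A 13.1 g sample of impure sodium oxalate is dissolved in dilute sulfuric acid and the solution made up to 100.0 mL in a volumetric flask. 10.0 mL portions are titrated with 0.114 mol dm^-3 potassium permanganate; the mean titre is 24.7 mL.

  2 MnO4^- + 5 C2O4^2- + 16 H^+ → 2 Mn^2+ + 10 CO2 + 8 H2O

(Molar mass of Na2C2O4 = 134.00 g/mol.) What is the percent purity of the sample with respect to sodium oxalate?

n(KMnO4) per titration = 0.0247 × 0.114 = 2.82 × 10^-3 mol
From the 5:2 ratio, n(Na2C2O4) in each aliquot = 5/2 × 2.82 × 10^-3 = 7.04 × 10^-3 mol
n(Na2C2O4) in the whole flask = 7.04 × 10^-3 × 100.0/10.0 = 0.0704 mol
mass of Na2C2O4 = 0.0704 × 134.00 = 9.43 g
% Na2C2O4 = 9.43 / 13.1 × 100 = 72.0 %

72.0 %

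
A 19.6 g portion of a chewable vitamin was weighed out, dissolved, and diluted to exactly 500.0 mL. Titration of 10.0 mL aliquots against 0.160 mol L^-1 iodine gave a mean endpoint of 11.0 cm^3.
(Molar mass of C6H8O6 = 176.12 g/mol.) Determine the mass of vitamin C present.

C6H8O6 + I2 → C6H6O6 + 2 HI
n(I2) per titration = 0.0110 × 0.160 = 1.76 × 10^-3 mol
n(C6H8O6) in each aliquot = 1.76 × 10^-3 mol (1:1 ratio)
n(C6H8O6) in the whole flask = 1.76 × 10^-3 × 500.0/10.0 = 0.0880 mol
mass of C6H8O6 = 0.0880 × 176.12 = 15.5 g

15.5 g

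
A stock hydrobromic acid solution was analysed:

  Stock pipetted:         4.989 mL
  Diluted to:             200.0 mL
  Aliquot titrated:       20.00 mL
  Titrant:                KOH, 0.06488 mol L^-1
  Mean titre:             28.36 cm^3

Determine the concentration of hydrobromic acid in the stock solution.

HBr + KOH → KBr + H2O
n(KOH) = 0.02836 × 0.06488 = 1.840 × 10^-3 mol
n(HBr) in the aliquot = 1.840 × 10^-3 mol (1:1 ratio)
[HBr]_dilute = 1.840 × 10^-3 / 0.02000 = 0.09200 mol/L
Dilution factor = 200.0 / 4.989 = 40.09
[HBr]_stock = 0.09200 × 40.09 = 3.688 mol/L

3.688 mol/L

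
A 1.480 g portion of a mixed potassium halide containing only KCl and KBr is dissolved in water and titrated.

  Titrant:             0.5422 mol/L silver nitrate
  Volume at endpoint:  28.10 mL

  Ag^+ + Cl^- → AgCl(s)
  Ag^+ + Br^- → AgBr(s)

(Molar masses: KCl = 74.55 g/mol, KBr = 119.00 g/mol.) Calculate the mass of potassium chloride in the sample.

0.5586 g

n(AgNO3) = 0.02810 × 0.5422 = 0.01524 mol
Let x = n(KCl), y = n(KBr).
Titrant: 1x + 1y = 0.01524;  mass: 74.55x + 119.00y = 1.480
Solving, x = 7.493 × 10^-3 mol, y = 7.743 × 10^-3 mol
mass of KCl = 7.493 × 10^-3 × 74.55 = 0.5586 g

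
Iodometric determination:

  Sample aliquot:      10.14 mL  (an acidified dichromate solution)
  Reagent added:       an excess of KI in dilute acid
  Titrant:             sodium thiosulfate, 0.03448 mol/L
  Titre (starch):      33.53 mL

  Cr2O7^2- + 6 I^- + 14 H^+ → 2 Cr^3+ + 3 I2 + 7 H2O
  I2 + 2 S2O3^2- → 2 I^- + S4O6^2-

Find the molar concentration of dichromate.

0.01900 mol/L

n(S2O3^2-) = 0.03353 × 0.03448 = 1.156 × 10^-3 mol
n(I2) = n(S2O3^2-)/2 = 5.781 × 10^-4 mol
From the 1:3 ratio, n(Cr2O7^2-) in the aliquot = 1/3 × 5.781 × 10^-4 = 1.927 × 10^-4 mol
[Cr2O7^2-] = 1.927 × 10^-4 / 0.01014 = 0.01900 mol/L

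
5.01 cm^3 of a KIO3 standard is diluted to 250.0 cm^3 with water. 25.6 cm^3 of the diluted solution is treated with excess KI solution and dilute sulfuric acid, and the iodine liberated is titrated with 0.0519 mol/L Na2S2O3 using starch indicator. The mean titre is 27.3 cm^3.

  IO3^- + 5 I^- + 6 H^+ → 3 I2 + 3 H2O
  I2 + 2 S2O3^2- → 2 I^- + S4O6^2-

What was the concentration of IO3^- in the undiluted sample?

n(S2O3^2-) = 0.0273 × 0.0519 = 1.42 × 10^-3 mol
n(I2) = n(S2O3^2-)/2 = 7.08 × 10^-4 mol
From the 1:3 ratio, n(IO3^-) in the aliquot = 1/3 × 7.08 × 10^-4 = 2.36 × 10^-4 mol
[IO3^-]_dilute = 2.36 × 10^-4 / 0.0256 = 0.00922 mol/L
[IO3^-]_original = 0.00922 × 250.0/5.01 = 0.460 mol/L

0.460 mol/L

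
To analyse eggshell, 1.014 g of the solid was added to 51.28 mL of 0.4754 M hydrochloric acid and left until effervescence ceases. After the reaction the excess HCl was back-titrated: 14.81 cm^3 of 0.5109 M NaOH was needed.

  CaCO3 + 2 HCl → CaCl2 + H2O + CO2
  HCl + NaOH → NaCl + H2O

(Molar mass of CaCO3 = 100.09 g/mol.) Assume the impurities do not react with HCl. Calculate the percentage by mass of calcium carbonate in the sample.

82.97 %

n(HCl) added = 0.05128 × 0.4754 = 0.02438 mol
n(NaOH) used in back-titration = 0.01481 × 0.5109 = 7.566 × 10^-3 mol
n(HCl) left over = 7.566 × 10^-3 mol (1:1 ratio)
n(HCl) consumed by analyte = 0.02438 − 7.566 × 10^-3 = 0.01681 mol
From the 1:2 ratio, n(CaCO3) = 1/2 × 0.01681 = 8.406 × 10^-3 mol
mass of CaCO3 = 8.406 × 10^-3 × 100.09 = 0.8414 g
% CaCO3 = 0.8414 / 1.014 × 100 = 82.97 %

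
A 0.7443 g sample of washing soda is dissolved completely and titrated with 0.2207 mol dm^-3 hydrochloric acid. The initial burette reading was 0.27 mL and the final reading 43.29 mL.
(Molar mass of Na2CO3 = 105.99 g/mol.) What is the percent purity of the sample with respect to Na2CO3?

Na2CO3 + 2 HCl → 2 NaCl + H2O + CO2
n(HCl) = 0.04302 L × 0.2207 mol/L = 9.495 × 10^-3 mol
From the 1:2 ratio, n(Na2CO3) = 1/2 × 9.495 × 10^-3 = 4.747 × 10^-3 mol
mass of Na2CO3 = 4.747 × 10^-3 × 105.99 g/mol = 0.5032 g
% Na2CO3 = 0.5032 / 0.7443 × 100 = 67.60 %

67.60 %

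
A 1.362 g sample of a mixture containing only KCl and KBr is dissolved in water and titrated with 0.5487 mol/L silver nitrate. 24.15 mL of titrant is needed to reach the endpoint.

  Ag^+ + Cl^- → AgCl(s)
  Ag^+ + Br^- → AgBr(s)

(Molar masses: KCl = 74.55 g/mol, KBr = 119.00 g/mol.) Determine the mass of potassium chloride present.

0.3604 g

n(AgNO3) = 0.02415 × 0.5487 = 0.01325 mol
Let x = n(KCl), y = n(KBr).
Titrant: 1x + 1y = 0.01325;  mass: 74.55x + 119.00y = 1.362
Solving, x = 4.834 × 10^-3 mol, y = 8.417 × 10^-3 mol
mass of KCl = 4.834 × 10^-3 × 74.55 = 0.3604 g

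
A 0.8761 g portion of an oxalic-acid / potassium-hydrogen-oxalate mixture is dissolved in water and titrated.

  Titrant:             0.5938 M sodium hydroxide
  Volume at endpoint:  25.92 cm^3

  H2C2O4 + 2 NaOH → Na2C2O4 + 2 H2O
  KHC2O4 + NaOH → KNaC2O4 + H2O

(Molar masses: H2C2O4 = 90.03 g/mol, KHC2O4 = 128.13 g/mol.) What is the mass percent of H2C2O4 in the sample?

67.75 %

n(NaOH) = 0.02592 × 0.5938 = 0.01539 mol
Let x = n(H2C2O4), y = n(KHC2O4).
Titrant: 2x + 1y = 0.01539;  mass: 90.03x + 128.13y = 0.8761
Solving, x = 6.593 × 10^-3 mol, y = 2.205 × 10^-3 mol
mass of H2C2O4 = 6.593 × 10^-3 × 90.03 = 0.5936 g
% H2C2O4 = 0.5936 / 0.8761 × 100 = 67.75 %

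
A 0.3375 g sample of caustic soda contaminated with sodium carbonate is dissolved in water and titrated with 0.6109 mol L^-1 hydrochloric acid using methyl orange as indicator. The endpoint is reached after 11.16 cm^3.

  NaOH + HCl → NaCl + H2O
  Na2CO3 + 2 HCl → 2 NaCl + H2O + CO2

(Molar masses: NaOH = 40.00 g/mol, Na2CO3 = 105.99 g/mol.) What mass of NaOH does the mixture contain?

0.07326 g

n(HCl) = 0.01116 × 0.6109 = 6.818 × 10^-3 mol
Let x = n(NaOH), y = n(Na2CO3).
Titrant: 1x + 2y = 6.818 × 10^-3;  mass: 40.00x + 105.99y = 0.3375
Solving, x = 1.832 × 10^-3 mol, y = 2.493 × 10^-3 mol
mass of NaOH = 1.832 × 10^-3 × 40.00 = 0.07326 g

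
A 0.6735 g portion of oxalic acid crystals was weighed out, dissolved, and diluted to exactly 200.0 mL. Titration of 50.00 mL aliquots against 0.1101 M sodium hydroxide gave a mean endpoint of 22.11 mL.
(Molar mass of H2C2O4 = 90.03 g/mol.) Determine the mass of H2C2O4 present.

H2C2O4 + 2 NaOH → Na2C2O4 + 2 H2O
n(NaOH) per titration = 0.02211 × 0.1101 = 2.434 × 10^-3 mol
From the 1:2 ratio, n(H2C2O4) in each aliquot = 1/2 × 2.434 × 10^-3 = 1.217 × 10^-3 mol
n(H2C2O4) in the whole flask = 1.217 × 10^-3 × 200.0/50.00 = 4.869 × 10^-3 mol
mass of H2C2O4 = 4.869 × 10^-3 × 90.03 = 0.4383 g

0.4383 g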